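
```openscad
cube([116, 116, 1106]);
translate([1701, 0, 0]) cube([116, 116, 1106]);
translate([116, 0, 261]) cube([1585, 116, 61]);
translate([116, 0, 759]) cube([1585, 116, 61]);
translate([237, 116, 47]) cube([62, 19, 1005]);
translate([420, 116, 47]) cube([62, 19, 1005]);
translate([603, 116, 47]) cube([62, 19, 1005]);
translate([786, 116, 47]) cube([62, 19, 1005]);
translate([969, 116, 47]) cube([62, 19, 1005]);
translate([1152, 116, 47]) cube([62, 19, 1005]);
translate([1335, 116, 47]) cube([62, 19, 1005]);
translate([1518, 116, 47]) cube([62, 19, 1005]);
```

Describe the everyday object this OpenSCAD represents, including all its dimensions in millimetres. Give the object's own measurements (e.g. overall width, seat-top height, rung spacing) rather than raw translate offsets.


A fence section. Two 116×116 mm posts, 1106 mm tall, stand on the floor with a clear span of 1585 mm between their inner faces. Two horizontal rails of 116×61 mm section span the gap between the posts with their undersides at z = 261 mm and z = 759 mm, flush with the posts' −y face. 8 pickets, each 62 mm wide, 19 mm thick and 1005 mm tall, are fixed to the +y face of the rails with their bottoms at z = 47 mm, spaced across the span with a 121 mm gap after the −x post and between neighbouring pickets and before the +x post.


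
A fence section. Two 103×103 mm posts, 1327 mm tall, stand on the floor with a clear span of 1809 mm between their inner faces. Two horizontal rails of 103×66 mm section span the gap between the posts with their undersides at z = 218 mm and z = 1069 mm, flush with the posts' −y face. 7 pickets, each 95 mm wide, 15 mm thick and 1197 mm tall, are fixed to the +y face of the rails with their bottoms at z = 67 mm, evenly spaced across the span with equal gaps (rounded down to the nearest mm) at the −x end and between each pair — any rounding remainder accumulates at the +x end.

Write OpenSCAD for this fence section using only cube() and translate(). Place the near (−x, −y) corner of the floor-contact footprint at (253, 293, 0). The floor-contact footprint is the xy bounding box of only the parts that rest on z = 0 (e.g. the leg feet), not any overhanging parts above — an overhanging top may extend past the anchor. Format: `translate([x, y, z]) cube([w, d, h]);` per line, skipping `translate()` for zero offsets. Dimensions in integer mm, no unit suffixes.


translate([253, 293, 0]) cube([103, 103, 1327]);
translate([2165, 293, 0]) cube([103, 103, 1327]);
translate([356, 293, 218]) cube([1809, 103, 66]);
translate([356, 293, 1069]) cube([1809, 103, 66]);
translate([499, 396, 67]) cube([95, 15, 1197]);
translate([737, 396, 67]) cube([95, 15, 1197]);
translate([975, 396, 67]) cube([95, 15, 1197]);
translate([1213, 396, 67]) cube([95, 15, 1197]);
translate([1451, 396, 67]) cube([95, 15, 1197]);
translate([1689, 396, 67]) cube([95, 15, 1197]);
translate([1927, 396, 67]) cube([95, 15, 1197]);


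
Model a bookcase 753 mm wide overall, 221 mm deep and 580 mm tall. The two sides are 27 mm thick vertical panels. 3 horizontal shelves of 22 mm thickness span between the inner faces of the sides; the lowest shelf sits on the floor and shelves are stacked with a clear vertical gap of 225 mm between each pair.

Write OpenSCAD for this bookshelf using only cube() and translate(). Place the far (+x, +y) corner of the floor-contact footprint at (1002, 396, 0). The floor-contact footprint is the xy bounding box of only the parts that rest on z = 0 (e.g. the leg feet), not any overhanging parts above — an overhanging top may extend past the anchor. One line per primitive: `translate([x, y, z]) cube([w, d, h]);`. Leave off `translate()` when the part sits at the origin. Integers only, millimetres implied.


translate([249, 175, 0]) cube([27, 221, 580]);
translate([975, 175, 0]) cube([27, 221, 580]);
translate([276, 175, 0]) cube([699, 221, 22]);
translate([276, 175, 247]) cube([699, 221, 22]);
translate([276, 175, 494]) cube([699, 221, 22]);


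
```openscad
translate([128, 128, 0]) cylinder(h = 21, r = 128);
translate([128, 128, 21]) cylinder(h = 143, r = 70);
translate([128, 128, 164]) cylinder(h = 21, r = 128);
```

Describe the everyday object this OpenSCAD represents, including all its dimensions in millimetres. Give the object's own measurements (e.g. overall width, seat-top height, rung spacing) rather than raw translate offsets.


A spool: two coaxial disc flanges of radius 128 mm and thickness 21 mm, joined by a core cylinder of radius 70 mm and height 143 mm. The lower flange rests on z = 0 and the three cylinders share a vertical axis.


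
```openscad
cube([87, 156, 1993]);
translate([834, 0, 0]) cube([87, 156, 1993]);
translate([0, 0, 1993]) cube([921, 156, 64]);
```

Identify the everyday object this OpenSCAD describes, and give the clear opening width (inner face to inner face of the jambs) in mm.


A door frame. The clear opening width is 747 mm.

Two 1993 mm tall posts with a header on top — a door frame. The left jamb is 87 mm wide at x = 0; the right jamb starts at x = 834. The clear opening is 834 − 87 = 747 mm.


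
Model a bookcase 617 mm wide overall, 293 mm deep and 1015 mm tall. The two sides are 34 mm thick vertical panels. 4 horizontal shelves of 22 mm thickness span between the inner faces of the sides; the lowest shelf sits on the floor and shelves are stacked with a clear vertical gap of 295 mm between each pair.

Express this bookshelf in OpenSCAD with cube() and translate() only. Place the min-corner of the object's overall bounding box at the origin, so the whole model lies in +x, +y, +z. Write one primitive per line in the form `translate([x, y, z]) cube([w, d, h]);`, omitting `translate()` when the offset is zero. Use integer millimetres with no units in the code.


cube([34, 293, 1015]);
translate([583, 0, 0]) cube([34, 293, 1015]);
translate([34, 0, 0]) cube([549, 293, 22]);
translate([34, 0, 317]) cube([549, 293, 22]);
translate([34, 0, 634]) cube([549, 293, 22]);
translate([34, 0, 951]) cube([549, 293, 22]);


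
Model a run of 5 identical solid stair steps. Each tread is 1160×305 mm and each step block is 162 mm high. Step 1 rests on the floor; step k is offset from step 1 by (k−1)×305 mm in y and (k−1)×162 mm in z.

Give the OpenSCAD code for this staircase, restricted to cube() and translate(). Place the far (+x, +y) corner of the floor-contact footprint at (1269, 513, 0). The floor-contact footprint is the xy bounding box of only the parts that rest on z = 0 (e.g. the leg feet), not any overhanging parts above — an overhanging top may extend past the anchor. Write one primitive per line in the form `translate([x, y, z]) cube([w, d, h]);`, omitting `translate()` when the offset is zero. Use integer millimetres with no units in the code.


translate([109, 208, 0]) cube([1160, 305, 162]);
translate([109, 513, 162]) cube([1160, 305, 162]);
translate([109, 818, 324]) cube([1160, 305, 162]);
translate([109, 1123, 486]) cube([1160, 305, 162]);
translate([109, 1428, 648]) cube([1160, 305, 162]);


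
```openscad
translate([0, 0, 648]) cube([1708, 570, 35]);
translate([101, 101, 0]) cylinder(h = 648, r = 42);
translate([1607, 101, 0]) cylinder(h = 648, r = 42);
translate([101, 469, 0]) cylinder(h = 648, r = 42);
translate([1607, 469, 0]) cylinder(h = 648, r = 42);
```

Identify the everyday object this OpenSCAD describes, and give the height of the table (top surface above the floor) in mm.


A table. The table height is 683 mm.

A 1708×570×35 slab sits at z = 648 on four Ø84 mm round legs — a table. The top surface is at 648 + 35 = 683 mm.


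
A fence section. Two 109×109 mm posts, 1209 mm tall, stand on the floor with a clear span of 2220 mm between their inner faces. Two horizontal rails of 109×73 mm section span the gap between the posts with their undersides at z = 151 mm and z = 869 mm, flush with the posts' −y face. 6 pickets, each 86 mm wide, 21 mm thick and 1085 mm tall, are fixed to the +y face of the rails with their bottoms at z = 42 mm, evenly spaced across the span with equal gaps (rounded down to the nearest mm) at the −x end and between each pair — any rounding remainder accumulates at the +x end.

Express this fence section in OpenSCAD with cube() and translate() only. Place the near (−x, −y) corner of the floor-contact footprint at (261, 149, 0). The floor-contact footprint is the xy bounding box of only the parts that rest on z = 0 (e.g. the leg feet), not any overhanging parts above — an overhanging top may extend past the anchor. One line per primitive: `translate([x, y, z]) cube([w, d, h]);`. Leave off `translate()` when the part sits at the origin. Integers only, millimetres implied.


translate([261, 149, 0]) cube([109, 109, 1209]);
translate([2590, 149, 0]) cube([109, 109, 1209]);
translate([370, 149, 151]) cube([2220, 109, 73]);
translate([370, 149, 869]) cube([2220, 109, 73]);
translate([613, 258, 42]) cube([86, 21, 1085]);
translate([942, 258, 42]) cube([86, 21, 1085]);
translate([1271, 258, 42]) cube([86, 21, 1085]);
translate([1600, 258, 42]) cube([86, 21, 1085]);
translate([1929, 258, 42]) cube([86, 21, 1085]);
translate([2258, 258, 42]) cube([86, 21, 1085]);


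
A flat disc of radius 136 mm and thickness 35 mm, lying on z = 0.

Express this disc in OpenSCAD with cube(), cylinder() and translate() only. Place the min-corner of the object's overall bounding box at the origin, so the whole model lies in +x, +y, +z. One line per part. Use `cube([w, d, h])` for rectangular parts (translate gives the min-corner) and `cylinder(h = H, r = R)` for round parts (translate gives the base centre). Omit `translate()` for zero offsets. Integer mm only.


translate([136, 136, 0]) cylinder(h = 35, r = 136);


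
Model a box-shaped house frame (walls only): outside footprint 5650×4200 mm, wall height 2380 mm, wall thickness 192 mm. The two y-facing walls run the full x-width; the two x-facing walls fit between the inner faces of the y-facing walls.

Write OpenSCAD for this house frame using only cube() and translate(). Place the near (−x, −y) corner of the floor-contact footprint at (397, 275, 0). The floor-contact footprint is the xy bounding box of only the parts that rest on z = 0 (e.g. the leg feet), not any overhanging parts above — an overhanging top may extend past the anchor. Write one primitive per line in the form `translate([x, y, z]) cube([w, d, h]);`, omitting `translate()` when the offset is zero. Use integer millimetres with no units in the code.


translate([397, 275, 0]) cube([5650, 192, 2380]);
translate([397, 4283, 0]) cube([5650, 192, 2380]);
translate([397, 467, 0]) cube([192, 3816, 2380]);
translate([5855, 467, 0]) cube([192, 3816, 2380]);


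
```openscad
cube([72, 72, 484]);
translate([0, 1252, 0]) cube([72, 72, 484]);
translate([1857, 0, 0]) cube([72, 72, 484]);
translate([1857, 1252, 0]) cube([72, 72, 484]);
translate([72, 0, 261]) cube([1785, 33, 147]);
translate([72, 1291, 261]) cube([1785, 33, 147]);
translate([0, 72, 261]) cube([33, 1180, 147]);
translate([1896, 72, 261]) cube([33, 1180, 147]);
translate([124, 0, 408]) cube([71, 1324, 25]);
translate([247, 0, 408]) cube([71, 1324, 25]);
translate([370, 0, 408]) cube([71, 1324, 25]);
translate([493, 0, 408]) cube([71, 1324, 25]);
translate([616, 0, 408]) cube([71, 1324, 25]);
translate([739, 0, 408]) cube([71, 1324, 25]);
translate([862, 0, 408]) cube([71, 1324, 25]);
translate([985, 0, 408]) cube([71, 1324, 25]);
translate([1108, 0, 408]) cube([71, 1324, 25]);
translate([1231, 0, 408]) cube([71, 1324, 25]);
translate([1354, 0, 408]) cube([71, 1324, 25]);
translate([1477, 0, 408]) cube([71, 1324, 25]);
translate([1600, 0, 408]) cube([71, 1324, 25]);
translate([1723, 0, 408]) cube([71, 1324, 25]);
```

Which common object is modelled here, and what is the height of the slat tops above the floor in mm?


A bed frame. The slat-top height is 433 mm.

Four posts, four rails, and a row of slats — a bed frame. Slats sit on the rails at z = 261 + 147 = 408; with slat thickness 25, the top is 433 mm.


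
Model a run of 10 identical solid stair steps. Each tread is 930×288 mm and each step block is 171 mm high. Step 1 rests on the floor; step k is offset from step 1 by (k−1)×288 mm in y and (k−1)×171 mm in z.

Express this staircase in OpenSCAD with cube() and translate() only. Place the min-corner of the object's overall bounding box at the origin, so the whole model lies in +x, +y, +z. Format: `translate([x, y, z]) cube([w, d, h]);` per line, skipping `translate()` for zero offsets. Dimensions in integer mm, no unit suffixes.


cube([930, 288, 171]);
translate([0, 288, 171]) cube([930, 288, 171]);
translate([0, 576, 342]) cube([930, 288, 171]);
translate([0, 864, 513]) cube([930, 288, 171]);
translate([0, 1152, 684]) cube([930, 288, 171]);
translate([0, 1440, 855]) cube([930, 288, 171]);
translate([0, 1728, 1026]) cube([930, 288, 171]);
translate([0, 2016, 1197]) cube([930, 288, 171]);
translate([0, 2304, 1368]) cube([930, 288, 171]);
translate([0, 2592, 1539]) cube([930, 288, 171]);


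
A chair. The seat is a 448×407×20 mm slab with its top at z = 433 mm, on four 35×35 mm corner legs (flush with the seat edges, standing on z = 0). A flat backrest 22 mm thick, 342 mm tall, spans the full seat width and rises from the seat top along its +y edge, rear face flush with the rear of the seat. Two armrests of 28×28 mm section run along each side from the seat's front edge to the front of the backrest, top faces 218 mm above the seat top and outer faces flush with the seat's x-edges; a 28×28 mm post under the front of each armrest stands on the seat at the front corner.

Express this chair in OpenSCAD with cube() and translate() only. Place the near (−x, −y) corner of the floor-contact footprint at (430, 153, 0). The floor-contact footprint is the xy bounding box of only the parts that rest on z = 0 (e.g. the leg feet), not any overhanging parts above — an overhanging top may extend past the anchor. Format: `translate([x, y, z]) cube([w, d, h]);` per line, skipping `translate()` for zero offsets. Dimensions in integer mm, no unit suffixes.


translate([430, 153, 413]) cube([448, 407, 20]);
translate([430, 153, 0]) cube([35, 35, 413]);
translate([843, 153, 0]) cube([35, 35, 413]);
translate([430, 525, 0]) cube([35, 35, 413]);
translate([843, 525, 0]) cube([35, 35, 413]);
translate([430, 538, 433]) cube([448, 22, 342]);
translate([430, 153, 623]) cube([28, 385, 28]);
translate([850, 153, 623]) cube([28, 385, 28]);
translate([430, 153, 433]) cube([28, 28, 190]);
translate([850, 153, 433]) cube([28, 28, 190]);


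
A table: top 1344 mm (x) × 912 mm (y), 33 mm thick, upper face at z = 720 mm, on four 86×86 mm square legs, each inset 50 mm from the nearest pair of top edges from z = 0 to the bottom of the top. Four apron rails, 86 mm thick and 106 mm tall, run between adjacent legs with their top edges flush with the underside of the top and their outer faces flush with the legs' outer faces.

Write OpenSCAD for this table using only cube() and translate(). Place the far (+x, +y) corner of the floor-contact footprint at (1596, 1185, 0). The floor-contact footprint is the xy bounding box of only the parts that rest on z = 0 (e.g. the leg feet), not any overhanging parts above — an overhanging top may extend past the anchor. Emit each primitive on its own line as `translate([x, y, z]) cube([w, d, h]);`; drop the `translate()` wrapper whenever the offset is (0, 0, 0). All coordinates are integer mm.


// leg_h = 720 - 33 = 687
// apron z = 687 - 106 = 581
translate([302, 323, 687]) cube([1344, 912, 33]);
translate([352, 373, 0]) cube([86, 86, 687]);
translate([1510, 373, 0]) cube([86, 86, 687]);
translate([352, 1099, 0]) cube([86, 86, 687]);
translate([1510, 1099, 0]) cube([86, 86, 687]);
translate([438, 373, 581]) cube([1072, 86, 106]);
translate([438, 1099, 581]) cube([1072, 86, 106]);
translate([352, 459, 581]) cube([86, 640, 106]);
translate([1510, 459, 581]) cube([86, 640, 106]);


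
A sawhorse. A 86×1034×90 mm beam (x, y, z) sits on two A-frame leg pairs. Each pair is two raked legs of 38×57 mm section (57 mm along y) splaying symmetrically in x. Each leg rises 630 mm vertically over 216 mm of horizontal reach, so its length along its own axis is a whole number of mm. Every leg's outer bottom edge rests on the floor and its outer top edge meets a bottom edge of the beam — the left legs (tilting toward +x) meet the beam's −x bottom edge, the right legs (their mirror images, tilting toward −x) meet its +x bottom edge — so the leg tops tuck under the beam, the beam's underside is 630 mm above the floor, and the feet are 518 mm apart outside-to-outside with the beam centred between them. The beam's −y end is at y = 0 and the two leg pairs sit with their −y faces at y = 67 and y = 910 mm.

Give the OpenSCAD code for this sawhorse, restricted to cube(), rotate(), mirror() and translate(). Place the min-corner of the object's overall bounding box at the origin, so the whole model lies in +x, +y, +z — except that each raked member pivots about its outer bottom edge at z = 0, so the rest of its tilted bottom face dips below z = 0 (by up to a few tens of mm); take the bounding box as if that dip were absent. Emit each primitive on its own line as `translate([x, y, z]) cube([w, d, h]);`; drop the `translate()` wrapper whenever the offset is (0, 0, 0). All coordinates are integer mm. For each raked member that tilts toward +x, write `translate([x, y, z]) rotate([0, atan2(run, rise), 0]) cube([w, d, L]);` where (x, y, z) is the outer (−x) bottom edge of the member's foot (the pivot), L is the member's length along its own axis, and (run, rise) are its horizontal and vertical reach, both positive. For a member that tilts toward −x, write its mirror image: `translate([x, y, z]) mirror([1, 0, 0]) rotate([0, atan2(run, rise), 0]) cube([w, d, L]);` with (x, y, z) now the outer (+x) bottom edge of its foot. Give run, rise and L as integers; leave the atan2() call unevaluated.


// leg length = √(216² + 630²) = 666
// right-leg outer foot x = 2·216 + 86 = 518
// beam min-corner = (216, 0, 630)
translate([216, 0, 630]) cube([86, 1034, 90]);
translate([0, 67, 0]) rotate([0, atan2(216, 630), 0]) cube([38, 57, 666]);
translate([518, 67, 0]) mirror([1, 0, 0]) rotate([0, atan2(216, 630), 0]) cube([38, 57, 666]);
translate([0, 910, 0]) rotate([0, atan2(216, 630), 0]) cube([38, 57, 666]);
translate([518, 910, 0]) mirror([1, 0, 0]) rotate([0, atan2(216, 630), 0]) cube([38, 57, 666]);


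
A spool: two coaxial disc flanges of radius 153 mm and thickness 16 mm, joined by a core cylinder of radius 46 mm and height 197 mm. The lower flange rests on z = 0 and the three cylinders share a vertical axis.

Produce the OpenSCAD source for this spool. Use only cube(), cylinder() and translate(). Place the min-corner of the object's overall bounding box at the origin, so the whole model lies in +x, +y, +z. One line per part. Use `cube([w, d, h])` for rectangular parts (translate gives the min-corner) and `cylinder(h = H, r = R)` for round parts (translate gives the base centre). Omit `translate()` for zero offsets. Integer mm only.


translate([153, 153, 0]) cylinder(h = 16, r = 153);
translate([153, 153, 16]) cylinder(h = 197, r = 46);
translate([153, 153, 213]) cylinder(h = 16, r = 153);


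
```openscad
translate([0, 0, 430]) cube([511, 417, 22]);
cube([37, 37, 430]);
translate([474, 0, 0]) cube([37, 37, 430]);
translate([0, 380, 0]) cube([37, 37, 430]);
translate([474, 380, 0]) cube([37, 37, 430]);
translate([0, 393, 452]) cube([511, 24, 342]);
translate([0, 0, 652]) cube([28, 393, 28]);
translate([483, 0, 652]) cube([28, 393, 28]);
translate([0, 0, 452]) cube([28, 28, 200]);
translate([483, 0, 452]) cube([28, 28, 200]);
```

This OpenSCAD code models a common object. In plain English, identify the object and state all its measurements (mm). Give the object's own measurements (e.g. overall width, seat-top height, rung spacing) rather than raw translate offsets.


A chair. The seat is a 511×417×22 mm slab with its top at z = 452 mm, on four 37×37 mm corner legs (flush with the seat edges, standing on z = 0). A flat backrest 24 mm thick, 342 mm tall, spans the full seat width and rises from the seat top along its +y edge, rear face flush with the rear of the seat. Two armrests of 28×28 mm section run along each side from the seat's front edge to the front of the backrest, top faces 228 mm above the seat top and outer faces flush with the seat's x-edges; a 28×28 mm post under the front of each armrest stands on the seat at the front corner.


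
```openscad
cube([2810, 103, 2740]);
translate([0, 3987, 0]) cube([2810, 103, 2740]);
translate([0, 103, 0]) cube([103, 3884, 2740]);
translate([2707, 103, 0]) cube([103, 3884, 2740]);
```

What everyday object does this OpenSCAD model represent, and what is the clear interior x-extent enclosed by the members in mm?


A house (or room) frame. The interior width is 2604 mm.

Four 2740 mm walls enclosing a rectangle with no floor or roof — a room or house frame. Outside width is 2810 mm and wall thickness is 103 mm, so the interior width is 2810 − 2 × 103 = 2604 mm.


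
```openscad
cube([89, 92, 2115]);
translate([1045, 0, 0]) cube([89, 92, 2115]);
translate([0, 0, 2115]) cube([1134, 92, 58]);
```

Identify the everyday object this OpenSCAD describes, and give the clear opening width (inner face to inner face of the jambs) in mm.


A door frame. The clear opening width is 956 mm.

Two 2115 mm tall posts with a header on top — a door frame. The left jamb is 89 mm wide at x = 0; the right jamb starts at x = 1045. The clear opening is 1045 − 89 = 956 mm.


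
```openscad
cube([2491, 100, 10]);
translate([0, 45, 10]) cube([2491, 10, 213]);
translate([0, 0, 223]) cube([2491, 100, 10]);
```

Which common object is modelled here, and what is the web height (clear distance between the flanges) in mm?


An I-beam. The web height is 213 mm.

Two wide flanges with a thin centred web — an I-beam. Overall 233 mm minus two 10 mm flanges gives a web of 233 − 2·10 = 213 mm.


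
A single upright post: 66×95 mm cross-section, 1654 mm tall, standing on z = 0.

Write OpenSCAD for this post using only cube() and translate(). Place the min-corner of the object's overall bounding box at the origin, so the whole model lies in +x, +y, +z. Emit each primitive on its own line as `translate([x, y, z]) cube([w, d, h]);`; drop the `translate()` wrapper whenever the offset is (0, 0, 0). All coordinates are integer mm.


cube([66, 95, 1654]);


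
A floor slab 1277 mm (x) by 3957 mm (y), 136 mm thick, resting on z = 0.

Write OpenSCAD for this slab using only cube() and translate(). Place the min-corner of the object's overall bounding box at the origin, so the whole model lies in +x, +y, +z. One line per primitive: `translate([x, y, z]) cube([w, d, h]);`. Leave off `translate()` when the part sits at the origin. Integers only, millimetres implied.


cube([1277, 3957, 136]);


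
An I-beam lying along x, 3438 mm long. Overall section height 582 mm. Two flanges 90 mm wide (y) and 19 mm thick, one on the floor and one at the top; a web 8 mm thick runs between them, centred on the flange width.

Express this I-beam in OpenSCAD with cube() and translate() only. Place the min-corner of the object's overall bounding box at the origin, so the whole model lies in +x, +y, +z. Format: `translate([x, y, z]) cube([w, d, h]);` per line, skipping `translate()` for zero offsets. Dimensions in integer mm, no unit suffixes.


cube([3438, 90, 19]);
translate([0, 41, 19]) cube([3438, 8, 544]);
translate([0, 0, 563]) cube([3438, 90, 19]);


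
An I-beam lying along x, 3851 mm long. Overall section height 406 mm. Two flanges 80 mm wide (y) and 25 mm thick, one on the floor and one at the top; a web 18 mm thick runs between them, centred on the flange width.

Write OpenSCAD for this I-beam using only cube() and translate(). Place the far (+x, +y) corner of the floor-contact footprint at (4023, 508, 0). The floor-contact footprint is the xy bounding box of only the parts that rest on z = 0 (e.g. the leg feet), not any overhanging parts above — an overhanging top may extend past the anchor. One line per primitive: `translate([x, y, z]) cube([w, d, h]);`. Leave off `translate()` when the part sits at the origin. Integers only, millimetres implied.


translate([172, 428, 0]) cube([3851, 80, 25]);
translate([172, 459, 25]) cube([3851, 18, 356]);
translate([172, 428, 381]) cube([3851, 80, 25]);


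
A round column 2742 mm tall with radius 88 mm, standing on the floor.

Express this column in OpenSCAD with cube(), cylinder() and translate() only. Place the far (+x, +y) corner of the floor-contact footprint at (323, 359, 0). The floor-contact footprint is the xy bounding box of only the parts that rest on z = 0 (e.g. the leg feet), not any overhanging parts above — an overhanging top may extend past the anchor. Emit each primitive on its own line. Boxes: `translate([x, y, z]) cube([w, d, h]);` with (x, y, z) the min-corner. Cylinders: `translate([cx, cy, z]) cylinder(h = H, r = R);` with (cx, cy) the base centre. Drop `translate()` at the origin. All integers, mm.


translate([235, 271, 0]) cylinder(h = 2742, r = 88);


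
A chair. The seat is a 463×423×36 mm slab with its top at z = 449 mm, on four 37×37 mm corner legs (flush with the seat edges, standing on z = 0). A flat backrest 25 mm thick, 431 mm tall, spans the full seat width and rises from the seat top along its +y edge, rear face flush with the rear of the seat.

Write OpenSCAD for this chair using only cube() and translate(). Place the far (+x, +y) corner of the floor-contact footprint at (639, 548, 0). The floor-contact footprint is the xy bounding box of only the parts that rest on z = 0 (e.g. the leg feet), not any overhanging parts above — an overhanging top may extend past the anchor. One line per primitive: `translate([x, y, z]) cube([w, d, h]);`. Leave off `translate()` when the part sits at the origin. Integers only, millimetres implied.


// leg_h = 449 - 36 = 413
translate([176, 125, 413]) cube([463, 423, 36]);
translate([176, 125, 0]) cube([37, 37, 413]);
translate([602, 125, 0]) cube([37, 37, 413]);
translate([176, 511, 0]) cube([37, 37, 413]);
translate([602, 511, 0]) cube([37, 37, 413]);
translate([176, 523, 449]) cube([463, 25, 431]);


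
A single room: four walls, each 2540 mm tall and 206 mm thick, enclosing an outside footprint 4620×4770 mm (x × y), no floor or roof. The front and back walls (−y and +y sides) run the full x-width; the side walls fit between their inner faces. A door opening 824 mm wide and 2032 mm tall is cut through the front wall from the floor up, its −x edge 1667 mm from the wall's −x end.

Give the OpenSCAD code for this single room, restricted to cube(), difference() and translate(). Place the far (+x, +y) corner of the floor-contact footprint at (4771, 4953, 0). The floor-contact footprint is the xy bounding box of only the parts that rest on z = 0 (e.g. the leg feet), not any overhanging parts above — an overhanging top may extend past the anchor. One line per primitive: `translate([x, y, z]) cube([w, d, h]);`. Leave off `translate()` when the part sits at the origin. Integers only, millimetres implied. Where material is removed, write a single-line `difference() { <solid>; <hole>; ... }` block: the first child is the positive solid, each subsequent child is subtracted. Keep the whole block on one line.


difference() { translate([151, 183, 0]) cube([4620, 206, 2540]); translate([1818, 183, 0]) cube([824, 206, 2032]); }
translate([151, 4747, 0]) cube([4620, 206, 2540]);
translate([151, 389, 0]) cube([206, 4358, 2540]);
translate([4565, 389, 0]) cube([206, 4358, 2540]);


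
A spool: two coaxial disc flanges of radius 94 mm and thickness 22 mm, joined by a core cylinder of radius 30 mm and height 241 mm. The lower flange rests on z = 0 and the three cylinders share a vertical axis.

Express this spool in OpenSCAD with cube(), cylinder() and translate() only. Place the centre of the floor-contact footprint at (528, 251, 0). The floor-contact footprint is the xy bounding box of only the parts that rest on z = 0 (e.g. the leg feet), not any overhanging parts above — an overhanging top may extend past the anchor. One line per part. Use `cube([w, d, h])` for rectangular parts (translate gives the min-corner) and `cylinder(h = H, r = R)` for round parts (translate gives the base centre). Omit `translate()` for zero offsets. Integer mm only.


translate([528, 251, 0]) cylinder(h = 22, r = 94);
translate([528, 251, 22]) cylinder(h = 241, r = 30);
translate([528, 251, 263]) cylinder(h = 22, r = 94);


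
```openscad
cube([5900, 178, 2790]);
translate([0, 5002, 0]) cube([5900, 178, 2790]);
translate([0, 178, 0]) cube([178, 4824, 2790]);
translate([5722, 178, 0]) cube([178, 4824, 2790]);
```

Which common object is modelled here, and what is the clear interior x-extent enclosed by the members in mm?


A house (or room) frame. The interior width is 5544 mm.

Four 2790 mm walls enclosing a rectangle with no floor or roof — a room or house frame. Outside width is 5900 mm and wall thickness is 178 mm, so the interior width is 5900 − 2 × 178 = 5544 mm.


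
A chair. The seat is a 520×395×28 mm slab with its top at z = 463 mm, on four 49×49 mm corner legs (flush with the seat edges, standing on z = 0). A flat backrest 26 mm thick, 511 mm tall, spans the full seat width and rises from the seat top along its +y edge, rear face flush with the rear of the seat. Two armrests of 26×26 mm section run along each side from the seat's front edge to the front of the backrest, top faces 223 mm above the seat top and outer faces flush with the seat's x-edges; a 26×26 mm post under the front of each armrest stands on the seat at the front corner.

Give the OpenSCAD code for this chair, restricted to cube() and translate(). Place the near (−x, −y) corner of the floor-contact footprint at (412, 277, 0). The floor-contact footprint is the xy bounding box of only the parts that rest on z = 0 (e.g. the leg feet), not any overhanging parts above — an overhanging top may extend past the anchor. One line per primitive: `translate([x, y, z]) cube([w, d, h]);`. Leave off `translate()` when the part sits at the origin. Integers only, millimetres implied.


translate([412, 277, 435]) cube([520, 395, 28]);
translate([412, 277, 0]) cube([49, 49, 435]);
translate([883, 277, 0]) cube([49, 49, 435]);
translate([412, 623, 0]) cube([49, 49, 435]);
translate([883, 623, 0]) cube([49, 49, 435]);
translate([412, 646, 463]) cube([520, 26, 511]);
translate([412, 277, 660]) cube([26, 369, 26]);
translate([906, 277, 660]) cube([26, 369, 26]);
translate([412, 277, 463]) cube([26, 26, 197]);
translate([906, 277, 463]) cube([26, 26, 197]);


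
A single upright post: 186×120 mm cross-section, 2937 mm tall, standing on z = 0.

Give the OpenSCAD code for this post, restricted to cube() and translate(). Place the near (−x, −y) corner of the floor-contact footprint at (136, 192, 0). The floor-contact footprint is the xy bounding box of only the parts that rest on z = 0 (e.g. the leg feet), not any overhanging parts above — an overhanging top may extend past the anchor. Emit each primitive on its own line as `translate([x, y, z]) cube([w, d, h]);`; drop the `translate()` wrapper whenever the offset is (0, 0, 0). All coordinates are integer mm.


translate([136, 192, 0]) cube([186, 120, 2937]);


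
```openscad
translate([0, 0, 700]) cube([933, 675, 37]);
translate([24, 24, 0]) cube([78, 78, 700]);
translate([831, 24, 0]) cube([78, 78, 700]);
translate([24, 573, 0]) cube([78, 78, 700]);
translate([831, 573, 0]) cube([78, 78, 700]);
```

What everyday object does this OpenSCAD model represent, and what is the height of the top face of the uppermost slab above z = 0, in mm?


A table. The table height is 737 mm.

A 933×675×37 slab sits at z = 700 on four 78 mm square posts — a table. The top surface is at 700 + 37 = 737 mm.


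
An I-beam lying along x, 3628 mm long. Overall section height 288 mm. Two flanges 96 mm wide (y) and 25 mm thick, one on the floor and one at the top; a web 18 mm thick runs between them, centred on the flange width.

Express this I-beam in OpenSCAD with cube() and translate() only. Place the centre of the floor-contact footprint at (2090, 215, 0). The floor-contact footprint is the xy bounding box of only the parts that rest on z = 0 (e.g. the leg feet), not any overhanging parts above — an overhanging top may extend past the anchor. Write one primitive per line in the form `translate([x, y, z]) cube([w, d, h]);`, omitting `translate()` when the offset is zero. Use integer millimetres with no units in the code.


translate([276, 167, 0]) cube([3628, 96, 25]);
translate([276, 206, 25]) cube([3628, 18, 238]);
translate([276, 167, 263]) cube([3628, 96, 25]);


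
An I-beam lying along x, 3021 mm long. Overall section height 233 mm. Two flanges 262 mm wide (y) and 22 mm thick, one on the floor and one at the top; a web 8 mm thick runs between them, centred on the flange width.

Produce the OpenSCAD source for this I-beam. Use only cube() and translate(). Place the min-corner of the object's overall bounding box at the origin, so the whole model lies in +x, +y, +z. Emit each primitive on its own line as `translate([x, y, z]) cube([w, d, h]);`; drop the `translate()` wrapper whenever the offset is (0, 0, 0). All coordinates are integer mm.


cube([3021, 262, 22]);
translate([0, 127, 22]) cube([3021, 8, 189]);
translate([0, 0, 211]) cube([3021, 262, 22]);


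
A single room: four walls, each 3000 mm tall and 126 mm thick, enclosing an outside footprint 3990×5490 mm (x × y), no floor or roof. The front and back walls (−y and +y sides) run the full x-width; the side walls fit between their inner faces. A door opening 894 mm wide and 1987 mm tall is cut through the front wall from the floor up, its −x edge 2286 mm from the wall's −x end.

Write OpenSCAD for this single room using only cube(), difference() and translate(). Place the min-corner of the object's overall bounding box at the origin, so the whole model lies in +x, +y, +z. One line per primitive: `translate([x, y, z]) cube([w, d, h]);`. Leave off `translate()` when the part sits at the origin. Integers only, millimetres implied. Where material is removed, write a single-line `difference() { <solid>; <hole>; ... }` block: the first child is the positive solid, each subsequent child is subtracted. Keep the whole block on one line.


difference() { cube([3990, 126, 3000]); translate([2286, 0, 0]) cube([894, 126, 1987]); }
translate([0, 5364, 0]) cube([3990, 126, 3000]);
translate([0, 126, 0]) cube([126, 5238, 3000]);
translate([3864, 126, 0]) cube([126, 5238, 3000]);


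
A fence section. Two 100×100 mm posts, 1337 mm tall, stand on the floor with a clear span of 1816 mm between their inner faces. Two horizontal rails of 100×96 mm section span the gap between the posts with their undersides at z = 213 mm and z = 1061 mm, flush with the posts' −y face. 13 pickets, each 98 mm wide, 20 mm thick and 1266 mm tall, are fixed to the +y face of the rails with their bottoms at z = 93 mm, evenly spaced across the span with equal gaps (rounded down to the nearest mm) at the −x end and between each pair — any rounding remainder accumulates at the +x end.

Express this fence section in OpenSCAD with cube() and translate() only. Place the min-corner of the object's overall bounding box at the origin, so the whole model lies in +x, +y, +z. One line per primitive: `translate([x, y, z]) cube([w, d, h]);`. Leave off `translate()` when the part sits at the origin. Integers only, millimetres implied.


cube([100, 100, 1337]);
translate([1916, 0, 0]) cube([100, 100, 1337]);
translate([100, 0, 213]) cube([1816, 100, 96]);
translate([100, 0, 1061]) cube([1816, 100, 96]);
translate([138, 100, 93]) cube([98, 20, 1266]);
translate([274, 100, 93]) cube([98, 20, 1266]);
translate([410, 100, 93]) cube([98, 20, 1266]);
translate([546, 100, 93]) cube([98, 20, 1266]);
translate([682, 100, 93]) cube([98, 20, 1266]);
translate([818, 100, 93]) cube([98, 20, 1266]);
translate([954, 100, 93]) cube([98, 20, 1266]);
translate([1090, 100, 93]) cube([98, 20, 1266]);
translate([1226, 100, 93]) cube([98, 20, 1266]);
translate([1362, 100, 93]) cube([98, 20, 1266]);
translate([1498, 100, 93]) cube([98, 20, 1266]);
translate([1634, 100, 93]) cube([98, 20, 1266]);
translate([1770, 100, 93]) cube([98, 20, 1266]);


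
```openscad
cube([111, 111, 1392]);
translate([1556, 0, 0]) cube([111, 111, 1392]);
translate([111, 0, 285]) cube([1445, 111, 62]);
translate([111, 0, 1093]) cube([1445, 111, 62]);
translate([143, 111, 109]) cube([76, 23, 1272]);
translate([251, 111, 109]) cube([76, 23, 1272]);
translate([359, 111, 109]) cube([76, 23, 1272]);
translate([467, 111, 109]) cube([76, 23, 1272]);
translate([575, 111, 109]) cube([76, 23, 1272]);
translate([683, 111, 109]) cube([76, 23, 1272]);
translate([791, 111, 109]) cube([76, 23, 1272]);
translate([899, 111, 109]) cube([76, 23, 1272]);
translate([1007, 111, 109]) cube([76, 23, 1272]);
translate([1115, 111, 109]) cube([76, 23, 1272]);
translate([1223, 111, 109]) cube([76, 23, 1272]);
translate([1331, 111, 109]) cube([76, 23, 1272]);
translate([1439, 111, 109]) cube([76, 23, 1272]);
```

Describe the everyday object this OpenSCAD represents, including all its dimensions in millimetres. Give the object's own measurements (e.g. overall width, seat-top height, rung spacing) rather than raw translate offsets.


A fence section. Two 111×111 mm posts, 1392 mm tall, stand on the floor with a clear span of 1445 mm between their inner faces. Two horizontal rails of 111×62 mm section span the gap between the posts with their undersides at z = 285 mm and z = 1093 mm, flush with the posts' −y face. 13 pickets, each 76 mm wide, 23 mm thick and 1272 mm tall, are fixed to the +y face of the rails with their bottoms at z = 109 mm, spaced across the span with a 32 mm gap after the −x post and between neighbouring pickets, with 41 mm left before the +x post.


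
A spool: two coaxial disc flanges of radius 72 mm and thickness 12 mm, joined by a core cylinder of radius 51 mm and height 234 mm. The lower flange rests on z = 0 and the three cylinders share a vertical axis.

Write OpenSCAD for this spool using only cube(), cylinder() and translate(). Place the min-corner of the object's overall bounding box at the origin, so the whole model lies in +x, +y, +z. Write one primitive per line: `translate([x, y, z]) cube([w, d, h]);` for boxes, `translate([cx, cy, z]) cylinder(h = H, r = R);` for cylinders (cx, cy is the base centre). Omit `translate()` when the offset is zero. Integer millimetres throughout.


translate([72, 72, 0]) cylinder(h = 12, r = 72);
translate([72, 72, 12]) cylinder(h = 234, r = 51);
translate([72, 72, 246]) cylinder(h = 12, r = 72);


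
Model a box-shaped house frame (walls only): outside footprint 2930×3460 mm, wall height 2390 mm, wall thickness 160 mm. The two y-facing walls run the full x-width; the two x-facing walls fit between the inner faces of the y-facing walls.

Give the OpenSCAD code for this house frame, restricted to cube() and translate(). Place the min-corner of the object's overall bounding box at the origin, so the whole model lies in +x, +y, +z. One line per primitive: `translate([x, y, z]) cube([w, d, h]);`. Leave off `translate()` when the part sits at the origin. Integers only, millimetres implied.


cube([2930, 160, 2390]);
translate([0, 3300, 0]) cube([2930, 160, 2390]);
translate([0, 160, 0]) cube([160, 3140, 2390]);
translate([2770, 160, 0]) cube([160, 3140, 2390]);


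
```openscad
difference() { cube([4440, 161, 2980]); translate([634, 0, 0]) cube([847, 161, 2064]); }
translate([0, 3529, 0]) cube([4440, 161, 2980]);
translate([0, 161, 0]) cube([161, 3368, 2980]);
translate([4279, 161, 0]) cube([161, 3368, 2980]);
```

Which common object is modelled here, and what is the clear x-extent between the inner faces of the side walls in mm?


A single room. The interior width is 4118 mm.

Four walls enclosing a rectangle with a door in the front wall — a room. Outside width 4440 minus two 161 mm walls gives 4118 mm.
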